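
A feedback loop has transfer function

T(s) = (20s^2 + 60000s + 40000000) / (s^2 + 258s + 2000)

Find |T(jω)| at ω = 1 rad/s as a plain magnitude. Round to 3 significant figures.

Substitute s = j1:
Numerator: 20(j1)^2 + 60000(j1) + 40000000 = 39999980 + j60000
Denominator: (j1)^2 + 258(j1) + 2000 = 1999 + j258
|N| = √(39999980² + 60000²) ≈ 4e+07, ∠N ≈ 0.09°
|D| = √(1999² + 258²) ≈ 2015.6, ∠D ≈ 7.35°
|T| = 4e+07 / 2015.6 ≈ 19845

1.98e+04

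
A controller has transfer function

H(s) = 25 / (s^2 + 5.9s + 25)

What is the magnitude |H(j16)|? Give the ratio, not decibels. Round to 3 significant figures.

0.100

At s = jω = j16:
quadratic: (j16)² + 5.9·j16 + 25 = -231 + j94.4 → |·| ≈ 249.54, ∠ ≈ 157.77°
|H| = 25 / 249.54 ≈ 0.10018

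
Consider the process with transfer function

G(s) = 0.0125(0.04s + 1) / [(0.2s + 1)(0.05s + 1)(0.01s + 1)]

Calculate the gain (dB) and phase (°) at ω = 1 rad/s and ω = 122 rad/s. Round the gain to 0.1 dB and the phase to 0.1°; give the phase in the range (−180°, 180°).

At ω = 1 rad/s:
zero (1 + j1·0.04) = 1 + j0.04 → |·| ≈ 1.0008, ∠ ≈ 2.29°
pole (1 + j1·0.2) = 1 + j0.2 → |·| ≈ 1.0198, ∠ ≈ 11.31°
pole (1 + j1·0.05) = 1 + j0.05 → |·| ≈ 1.0012, ∠ ≈ 2.86°
pole (1 + j1·0.01) = 1 + j0.01 → |·| ≈ 1, ∠ ≈ 0.57°
|G| = 0.0125 · 1.0008 / (1.0198 · 1.0012 · 1) ≈ 0.012252
Gain = 20 log₁₀(0.012252) ≈ -38.24 dB
∠G = (2.29°) − (11.31° + 2.86° + 0.57°) = -12.45°

At ω = 122 rad/s:
zero (1 + j122·0.04) = 1 + j4.88 → |·| ≈ 4.9814, ∠ ≈ 78.42°
pole (1 + j122·0.2) = 1 + j24.4 → |·| ≈ 24.42, ∠ ≈ 87.65°
pole (1 + j122·0.05) = 1 + j6.1 → |·| ≈ 6.1814, ∠ ≈ 80.69°
pole (1 + j122·0.01) = 1 + j1.22 → |·| ≈ 1.5775, ∠ ≈ 50.66°
|G| = 0.0125 · 4.9814 / (24.42 · 6.1814 · 1.5775) ≈ 0.00026149
Gain = 20 log₁₀(0.00026149) ≈ -71.65 dB
∠G = (78.42°) − (87.65° + 80.69° + 50.66°) = -140.58°

ω = 1: -38.2 dB, -12.5°; ω = 122: -71.7 dB, -140.6°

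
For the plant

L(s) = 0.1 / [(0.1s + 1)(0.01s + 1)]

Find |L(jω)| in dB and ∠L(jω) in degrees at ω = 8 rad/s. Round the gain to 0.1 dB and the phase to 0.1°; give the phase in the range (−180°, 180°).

-22.2 dB, -43.2°

At ω = 8 rad/s:
pole (1 + j8·0.1) = 1 + j0.8 → |·| ≈ 1.2806, ∠ ≈ 38.66°
pole (1 + j8·0.01) = 1 + j0.08 → |·| ≈ 1.0032, ∠ ≈ 4.57°
|L| = 0.1 · 1 / (1.2806 · 1.0032) ≈ 0.077839
Gain = 20 log₁₀(0.077839) ≈ -22.18 dB
∠L = (0°) − (38.66° + 4.57°) = -43.23°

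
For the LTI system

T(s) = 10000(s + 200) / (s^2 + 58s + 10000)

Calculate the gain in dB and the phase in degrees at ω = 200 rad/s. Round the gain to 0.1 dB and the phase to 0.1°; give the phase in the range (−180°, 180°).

38.9 dB, -113.9°

At s = jω = j200:
zero (s+200): 200 + j200 → |·| = √(200²+200²) = √80000 ≈ 282.84, ∠ = arctan(200/200) ≈ 45.00°
quadratic: (j200)² + 58·j200 + 10000 = -30000 + j11600 → |·| ≈ 32165, ∠ ≈ 158.86°
|T| = 10000 · 282.84 / 32165 ≈ 87.934
Gain = 20 log₁₀(87.934) ≈ 38.88 dB
∠T = 45.00° − 158.86° = -113.86°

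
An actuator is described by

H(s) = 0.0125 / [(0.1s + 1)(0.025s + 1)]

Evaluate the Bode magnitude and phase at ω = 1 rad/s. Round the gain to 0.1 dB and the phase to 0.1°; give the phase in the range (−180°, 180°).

At ω = 1 rad/s:
pole (1 + j1·0.1) = 1 + j0.1 → |·| ≈ 1.005, ∠ ≈ 5.71°
pole (1 + j1·0.025) = 1 + j0.025 → |·| ≈ 1.0003, ∠ ≈ 1.43°
|H| = 0.0125 · 1 / (1.005 · 1.0003) ≈ 0.012434
Gain = 20 log₁₀(0.012434) ≈ -38.11 dB
∠H = (0°) − (5.71° + 1.43°) = -7.14°

-38.1 dB, -7.1°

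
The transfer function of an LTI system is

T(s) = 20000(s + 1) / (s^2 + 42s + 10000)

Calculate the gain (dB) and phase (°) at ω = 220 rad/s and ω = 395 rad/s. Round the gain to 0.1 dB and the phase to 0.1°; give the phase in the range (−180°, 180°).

ω = 220: 40.9 dB, -76.7°; ω = 395: 34.6 dB, -83.7°

At s = jω = j220:
zero (s+1): 1 + j220 → |·| = √(1²+220²) = √48401 ≈ 220, ∠ = arctan(220/1) ≈ 89.74°
quadratic: (j220)² + 42·j220 + 10000 = -38400 + j9240 → |·| ≈ 39496, ∠ ≈ 166.47°
|T| = 20000 · 220 / 39496 ≈ 111.4
Gain = 20 log₁₀(111.4) ≈ 40.94 dB
∠T = 89.74° − 166.47° = -76.73°

At s = jω = j395:
zero (s+1): 1 + j395 → |·| = √(1²+395²) = √156026 ≈ 395, ∠ = arctan(395/1) ≈ 89.85°
quadratic: (j395)² + 42·j395 + 10000 = -146025 + j16590 → |·| ≈ 1.4696e+05, ∠ ≈ 173.52°
|T| = 20000 · 395 / 1.4696e+05 ≈ 53.756
Gain = 20 log₁₀(53.756) ≈ 34.61 dB
∠T = 89.85° − 173.52° = -83.67°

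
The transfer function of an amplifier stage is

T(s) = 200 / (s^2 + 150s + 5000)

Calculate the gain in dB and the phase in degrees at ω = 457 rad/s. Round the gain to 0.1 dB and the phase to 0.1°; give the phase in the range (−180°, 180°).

-60.6 dB, -161.4°

Substitute s = j457:
Numerator: 200 = 200 + j0
Denominator: (j457)^2 + 150(j457) + 5000 = -203849 + j68550
|N| = √(200² + 0²) ≈ 200, ∠N ≈ 0.00°
|D| = √(203849² + 68550²) ≈ 2.1507e+05, ∠D ≈ 161.41°
|T| = 200 / 2.1507e+05 ≈ 0.00092993
Gain = 20 log₁₀(0.00092993) ≈ -60.63 dB
∠T = 0.00° − 161.41° = -161.41°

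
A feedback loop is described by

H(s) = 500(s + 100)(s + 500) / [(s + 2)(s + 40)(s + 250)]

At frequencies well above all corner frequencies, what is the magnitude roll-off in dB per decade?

Each pole contributes −20 dB/decade at high frequency; each zero contributes +20 dB/decade.
Net: 2 zero(s) − 3 pole(s) → -20 dB/decade.

-20 dB/decade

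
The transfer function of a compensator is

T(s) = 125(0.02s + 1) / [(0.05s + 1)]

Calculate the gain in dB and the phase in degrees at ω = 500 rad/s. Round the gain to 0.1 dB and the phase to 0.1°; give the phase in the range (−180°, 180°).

34.0 dB, -3.4°

At ω = 500 rad/s:
zero (1 + j500·0.02) = 1 + j10 → |·| ≈ 10.05, ∠ ≈ 84.29°
pole (1 + j500·0.05) = 1 + j25 → |·| ≈ 25.02, ∠ ≈ 87.71°
|T| = 125 · 10.05 / (25.02) ≈ 50.21
Gain = 20 log₁₀(50.21) ≈ 34.02 dB
∠T = (84.29°) − (87.71°) = -3.42°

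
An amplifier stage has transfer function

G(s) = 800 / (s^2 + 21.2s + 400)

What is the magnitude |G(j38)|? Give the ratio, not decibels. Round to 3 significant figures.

0.607

At s = jω = j38:
quadratic: (j38)² + 21.2·j38 + 400 = -1044 + j805.6 → |·| ≈ 1318.7, ∠ ≈ 142.34°
|G| = 800 / 1318.7 ≈ 0.60666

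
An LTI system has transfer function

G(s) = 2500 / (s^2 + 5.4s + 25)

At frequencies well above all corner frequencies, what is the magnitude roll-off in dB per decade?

Each pole contributes −20 dB/decade at high frequency; each zero contributes +20 dB/decade.
Net: 0 zero(s) − 2 pole(s) → -40 dB/decade.

-40 dB/decade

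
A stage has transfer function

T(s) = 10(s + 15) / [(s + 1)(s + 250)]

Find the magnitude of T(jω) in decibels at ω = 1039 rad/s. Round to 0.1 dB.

-40.6 dB

At s = jω = j1039:
zero (s+15): 15 + j1039 → |·| = √(15²+1039²) = √1079746 ≈ 1039.1, ∠ = arctan(1039/15) ≈ 89.17°
pole (s+1): 1 + j1039 → |·| = √(1²+1039²) = √1079522 ≈ 1039, ∠ = arctan(1039/1) ≈ 89.94°
pole (s+250): 250 + j1039 → |·| = √(250²+1039²) = √1142021 ≈ 1068.7, ∠ = arctan(1039/250) ≈ 76.47°
|T| = 10 · 1039.1 / 1.1104e+06 ≈ 0.0093579
Gain = 20 log₁₀(0.0093579) ≈ -40.58 dB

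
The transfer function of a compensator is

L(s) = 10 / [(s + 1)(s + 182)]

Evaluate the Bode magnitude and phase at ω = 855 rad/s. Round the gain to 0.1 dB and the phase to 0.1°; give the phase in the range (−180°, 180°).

-97.5 dB, -167.9°

At s = jω = j855:
pole (s+1): 1 + j855 → |·| = √(1²+855²) = √731026 ≈ 855, ∠ = arctan(855/1) ≈ 89.93°
pole (s+182): 182 + j855 → |·| = √(182²+855²) = √764149 ≈ 874.16, ∠ = arctan(855/182) ≈ 77.98°
|L| = 10 / 7.4741e+05 ≈ 1.338e-05
Gain = 20 log₁₀(1.338e-05) ≈ -97.47 dB
∠L = 0.00° − 167.91° = -167.91°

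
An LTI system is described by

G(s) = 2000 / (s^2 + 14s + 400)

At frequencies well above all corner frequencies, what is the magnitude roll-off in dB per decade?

-40 dB/decade

Each pole contributes −20 dB/decade at high frequency; each zero contributes +20 dB/decade.
Net: 0 zero(s) − 2 pole(s) → -40 dB/decade.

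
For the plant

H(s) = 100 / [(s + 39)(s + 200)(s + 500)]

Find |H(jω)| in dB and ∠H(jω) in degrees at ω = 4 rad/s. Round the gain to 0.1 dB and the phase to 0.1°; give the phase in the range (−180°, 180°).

-91.9 dB, -7.5°

At s = jω = j4:
pole (s+39): 39 + j4 → |·| = √(39²+4²) = √1537 ≈ 39.205, ∠ = arctan(4/39) ≈ 5.86°
pole (s+200): 200 + j4 → |·| = √(200²+4²) = √40016 ≈ 200.04, ∠ = arctan(4/200) ≈ 1.15°
pole (s+500): 500 + j4 → |·| = √(500²+4²) = √250016 ≈ 500.02, ∠ = arctan(4/500) ≈ 0.46°
|H| = 100 / 3.9214e+06 ≈ 2.5501e-05
Gain = 20 log₁₀(2.5501e-05) ≈ -91.87 dB
∠H = 0.00° − 7.47° = -7.47°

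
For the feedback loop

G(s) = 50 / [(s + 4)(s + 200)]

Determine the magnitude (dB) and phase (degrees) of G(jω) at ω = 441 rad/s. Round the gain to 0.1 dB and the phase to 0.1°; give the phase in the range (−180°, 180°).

-72.6 dB, -155.1°

At s = jω = j441:
pole (s+4): 4 + j441 → |·| = √(4²+441²) = √194497 ≈ 441.02, ∠ = arctan(441/4) ≈ 89.48°
pole (s+200): 200 + j441 → |·| = √(200²+441²) = √234481 ≈ 484.23, ∠ = arctan(441/200) ≈ 65.61°
|G| = 50 / 2.1356e+05 ≈ 0.00023413
Gain = 20 log₁₀(0.00023413) ≈ -72.61 dB
∠G = 0.00° − 155.09° = -155.09°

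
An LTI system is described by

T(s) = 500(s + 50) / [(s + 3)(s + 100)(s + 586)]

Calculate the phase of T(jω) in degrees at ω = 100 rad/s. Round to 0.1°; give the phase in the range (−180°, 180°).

-79.5°

At s = jω = j100:
zero (s+50): 50 + j100 → |·| = √(50²+100²) = √12500 ≈ 111.8, ∠ = arctan(100/50) ≈ 63.43°
pole (s+3): 3 + j100 → |·| = √(3²+100²) = √10009 ≈ 100.04, ∠ = arctan(100/3) ≈ 88.28°
pole (s+100): 100 + j100 → |·| = √(100²+100²) = √20000 ≈ 141.42, ∠ = arctan(100/100) ≈ 45.00°
pole (s+586): 586 + j100 → |·| = √(586²+100²) = √353396 ≈ 594.47, ∠ = arctan(100/586) ≈ 9.68°
∠T = 63.43° − 142.96° = -79.53°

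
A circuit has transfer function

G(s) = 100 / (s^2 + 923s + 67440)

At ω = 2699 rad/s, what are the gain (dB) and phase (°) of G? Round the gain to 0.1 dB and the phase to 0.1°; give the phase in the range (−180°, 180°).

Substitute s = j2699:
Numerator: 100 = 100 + j0
Denominator: (j2699)^2 + 923(j2699) + 67440 = -7217161 + j2491177
|N| = √(100² + 0²) ≈ 100, ∠N ≈ 0.00°
|D| = √(7217161² + 2491177²) ≈ 7.635e+06, ∠D ≈ 160.96°
|G| = 100 / 7.635e+06 ≈ 1.3098e-05
Gain = 20 log₁₀(1.3098e-05) ≈ -97.66 dB
∠G = 0.00° − 160.96° = -160.96°

-97.7 dB, -161.0°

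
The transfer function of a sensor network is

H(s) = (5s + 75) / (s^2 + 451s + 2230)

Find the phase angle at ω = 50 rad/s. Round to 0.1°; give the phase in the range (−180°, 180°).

Substitute s = j50:
Numerator: 5(j50) + 75 = 75 + j250
Denominator: (j50)^2 + 451(j50) + 2230 = -270 + j22550
|N| = √(75² + 250²) ≈ 261.01, ∠N ≈ 73.30°
|D| = √(270² + 22550²) ≈ 22552, ∠D ≈ 90.69°
∠H = 73.30° − 90.69° = -17.39°

-17.4°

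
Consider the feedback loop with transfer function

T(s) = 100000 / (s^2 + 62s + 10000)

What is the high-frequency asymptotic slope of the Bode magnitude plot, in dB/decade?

Each pole contributes −20 dB/decade at high frequency; each zero contributes +20 dB/decade.
Net: 0 zero(s) − 2 pole(s) → -40 dB/decade.

-40 dB/decade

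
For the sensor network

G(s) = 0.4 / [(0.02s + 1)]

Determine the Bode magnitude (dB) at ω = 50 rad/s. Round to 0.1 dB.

At ω = 50 rad/s:
pole (1 + j50·0.02) = 1 + j1 → |·| ≈ 1.4142, ∠ ≈ 45.00°
|G| = 0.4 · 1 / (1.4142) ≈ 0.28285
Gain = 20 log₁₀(0.28285) ≈ -10.97 dB

-11.0 dB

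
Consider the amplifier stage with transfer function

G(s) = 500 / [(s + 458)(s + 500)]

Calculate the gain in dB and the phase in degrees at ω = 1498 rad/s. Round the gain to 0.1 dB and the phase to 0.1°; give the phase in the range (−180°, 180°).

At s = jω = j1498:
pole (s+458): 458 + j1498 → |·| = √(458²+1498²) = √2453768 ≈ 1566.5, ∠ = arctan(1498/458) ≈ 73.00°
pole (s+500): 500 + j1498 → |·| = √(500²+1498²) = √2494004 ≈ 1579.2, ∠ = arctan(1498/500) ≈ 71.54°
|G| = 500 / 2.4738e+06 ≈ 0.00020212
Gain = 20 log₁₀(0.00020212) ≈ -73.89 dB
∠G = 0.00° − 144.54° = -144.54°

-73.9 dB, -144.5°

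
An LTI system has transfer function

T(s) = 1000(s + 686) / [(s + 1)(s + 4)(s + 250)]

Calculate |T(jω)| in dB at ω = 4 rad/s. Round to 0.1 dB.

41.4 dB

At s = jω = j4:
zero (s+686): 686 + j4 → |·| = √(686²+4²) = √470612 ≈ 686.01, ∠ = arctan(4/686) ≈ 0.33°
pole (s+1): 1 + j4 → |·| = √(1²+4²) = √17 ≈ 4.1231, ∠ = arctan(4/1) ≈ 75.96°
pole (s+4): 4 + j4 → |·| = √(4²+4²) = √32 ≈ 5.6569, ∠ = arctan(4/4) ≈ 45.00°
pole (s+250): 250 + j4 → |·| = √(250²+4²) = √62516 ≈ 250.03, ∠ = arctan(4/250) ≈ 0.92°
|T| = 1000 · 686.01 / 5831.7 ≈ 117.63
Gain = 20 log₁₀(117.63) ≈ 41.41 dB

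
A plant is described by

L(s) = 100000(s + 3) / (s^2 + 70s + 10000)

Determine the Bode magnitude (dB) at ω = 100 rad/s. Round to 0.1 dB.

At s = jω = j100:
zero (s+3): 3 + j100 → |·| = √(3²+100²) = √10009 ≈ 100.04, ∠ = arctan(100/3) ≈ 88.28°
quadratic: (j100)² + 70·j100 + 10000 = 0 + j7000 → |·| ≈ 7000, ∠ ≈ 90.00°
|L| = 100000 · 100.04 / 7000 ≈ 1429.1
Gain = 20 log₁₀(1429.1) ≈ 63.10 dB

63.1 dB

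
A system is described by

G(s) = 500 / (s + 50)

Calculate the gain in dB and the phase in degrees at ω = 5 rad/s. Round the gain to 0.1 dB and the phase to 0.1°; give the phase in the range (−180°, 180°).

Substitute s = j5:
Numerator: 500 = 500 + j0
Denominator: (j5) + 50 = 50 + j5
|N| = √(500² + 0²) ≈ 500, ∠N ≈ 0.00°
|D| = √(50² + 5²) ≈ 50.249, ∠D ≈ 5.71°
|G| = 500 / 50.249 ≈ 9.9504
Gain = 20 log₁₀(9.9504) ≈ 19.96 dB
∠G = 0.00° − 5.71° = -5.71°

20.0 dB, -5.7°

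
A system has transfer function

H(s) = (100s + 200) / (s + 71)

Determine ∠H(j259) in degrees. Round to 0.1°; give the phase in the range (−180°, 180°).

Substitute s = j259:
Numerator: 100(j259) + 200 = 200 + j25900
Denominator: (j259) + 71 = 71 + j259
|N| = √(200² + 25900²) ≈ 25901, ∠N ≈ 89.56°
|D| = √(71² + 259²) ≈ 268.56, ∠D ≈ 74.67°
∠H = 89.56° − 74.67° = 14.89°

14.9°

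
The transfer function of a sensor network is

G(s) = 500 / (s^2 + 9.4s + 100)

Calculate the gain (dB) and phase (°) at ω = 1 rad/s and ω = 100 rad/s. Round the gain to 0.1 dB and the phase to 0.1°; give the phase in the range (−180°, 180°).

ω = 1: 14.0 dB, -5.4°; ω = 100: -26.0 dB, -174.6°

At s = jω = j1:
quadratic: (j1)² + 9.4·j1 + 100 = 99 + j9.4 → |·| ≈ 99.445, ∠ ≈ 5.42°
|G| = 500 / 99.445 ≈ 5.0279
Gain = 20 log₁₀(5.0279) ≈ 14.03 dB
∠G = 0.00° − 5.42° = -5.42°

At s = jω = j100:
quadratic: (j100)² + 9.4·j100 + 100 = -9900 + j940 → |·| ≈ 9944.5, ∠ ≈ 174.58°
|G| = 500 / 9944.5 ≈ 0.050279
Gain = 20 log₁₀(0.050279) ≈ -25.97 dB
∠G = 0.00° − 174.58° = -174.58°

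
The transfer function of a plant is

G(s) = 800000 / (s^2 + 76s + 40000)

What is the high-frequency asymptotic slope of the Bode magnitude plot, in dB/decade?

Each pole contributes −20 dB/decade at high frequency; each zero contributes +20 dB/decade.
Net: 0 zero(s) − 2 pole(s) → -40 dB/decade.

-40 dB/decade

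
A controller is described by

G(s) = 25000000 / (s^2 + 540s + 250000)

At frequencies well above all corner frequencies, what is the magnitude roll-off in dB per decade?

-40 dB/decade

Each pole contributes −20 dB/decade at high frequency; each zero contributes +20 dB/decade.
Net: 0 zero(s) − 2 pole(s) → -40 dB/decade.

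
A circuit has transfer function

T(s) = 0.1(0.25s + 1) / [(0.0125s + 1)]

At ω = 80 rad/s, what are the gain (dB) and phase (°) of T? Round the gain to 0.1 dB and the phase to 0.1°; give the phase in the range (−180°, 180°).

3.0 dB, 42.1°

At ω = 80 rad/s:
zero (1 + j80·0.25) = 1 + j20 → |·| ≈ 20.025, ∠ ≈ 87.14°
pole (1 + j80·0.0125) = 1 + j1 → |·| ≈ 1.4142, ∠ ≈ 45.00°
|T| = 0.1 · 20.025 / (1.4142) ≈ 1.416
Gain = 20 log₁₀(1.416) ≈ 3.02 dB
∠T = (87.14°) − (45.00°) = 42.14°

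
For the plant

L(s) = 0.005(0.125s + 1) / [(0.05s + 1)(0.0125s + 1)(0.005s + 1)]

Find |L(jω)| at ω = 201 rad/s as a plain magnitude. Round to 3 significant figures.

0.00325

At ω = 201 rad/s:
zero (1 + j201·0.125) = 1 + j25.125 → |·| ≈ 25.145, ∠ ≈ 87.72°
pole (1 + j201·0.05) = 1 + j10.05 → |·| ≈ 10.1, ∠ ≈ 84.32°
pole (1 + j201·0.0125) = 1 + j2.5125 → |·| ≈ 2.7042, ∠ ≈ 68.30°
pole (1 + j201·0.005) = 1 + j1.005 → |·| ≈ 1.4178, ∠ ≈ 45.14°
|L| = 0.005 · 25.145 / (10.1 · 2.7042 · 1.4178) ≈ 0.0032467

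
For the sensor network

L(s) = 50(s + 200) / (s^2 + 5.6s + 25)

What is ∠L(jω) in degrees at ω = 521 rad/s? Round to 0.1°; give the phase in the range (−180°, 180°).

-110.4°

At s = jω = j521:
zero (s+200): 200 + j521 → |·| = √(200²+521²) = √311441 ≈ 558.07, ∠ = arctan(521/200) ≈ 69.00°
quadratic: (j521)² + 5.6·j521 + 25 = -271416 + j2917.6 → |·| ≈ 2.7143e+05, ∠ ≈ 179.38°
∠L = 69.00° − 179.38° = -110.38°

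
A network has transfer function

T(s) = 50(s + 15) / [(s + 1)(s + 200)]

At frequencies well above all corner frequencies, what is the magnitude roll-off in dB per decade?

Each pole contributes −20 dB/decade at high frequency; each zero contributes +20 dB/decade.
Net: 1 zero(s) − 2 pole(s) → -20 dB/decade.

-20 dB/decade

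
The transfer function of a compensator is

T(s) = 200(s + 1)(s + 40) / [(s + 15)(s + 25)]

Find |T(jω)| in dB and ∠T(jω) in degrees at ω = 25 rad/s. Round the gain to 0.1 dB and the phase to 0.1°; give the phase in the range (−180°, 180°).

47.2 dB, 15.7°

At s = jω = j25:
zero (s+1): 1 + j25 → |·| = √(1²+25²) = √626 ≈ 25.02, ∠ = arctan(25/1) ≈ 87.71°
zero (s+40): 40 + j25 → |·| = √(40²+25²) = √2225 ≈ 47.17, ∠ = arctan(25/40) ≈ 32.01°
pole (s+15): 15 + j25 → |·| = √(15²+25²) = √850 ≈ 29.155, ∠ = arctan(25/15) ≈ 59.04°
pole (s+25): 25 + j25 → |·| = √(25²+25²) = √1250 ≈ 35.355, ∠ = arctan(25/25) ≈ 45.00°
|T| = 200 · 1180.2 / 1030.8 ≈ 228.99
Gain = 20 log₁₀(228.99) ≈ 47.20 dB
∠T = 119.72° − 104.04° = 15.68°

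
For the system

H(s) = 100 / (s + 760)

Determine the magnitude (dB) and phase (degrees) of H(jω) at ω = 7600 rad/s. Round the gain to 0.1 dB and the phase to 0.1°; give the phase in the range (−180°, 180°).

-37.7 dB, -84.3°

Substitute s = j7600:
Numerator: 100 = 100 + j0
Denominator: (j7600) + 760 = 760 + j7600
|N| = √(100² + 0²) ≈ 100, ∠N ≈ 0.00°
|D| = √(760² + 7600²) ≈ 7637.9, ∠D ≈ 84.29°
|H| = 100 / 7637.9 ≈ 0.013093
Gain = 20 log₁₀(0.013093) ≈ -37.66 dB
∠H = 0.00° − 84.29° = -84.29°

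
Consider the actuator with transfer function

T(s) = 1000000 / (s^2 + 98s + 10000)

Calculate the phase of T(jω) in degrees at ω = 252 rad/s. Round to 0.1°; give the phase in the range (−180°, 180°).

At s = jω = j252:
quadratic: (j252)² + 98·j252 + 10000 = -53504 + j24696 → |·| ≈ 58929, ∠ ≈ 155.22°
∠T = 0.00° − 155.22° = -155.22°

-155.2°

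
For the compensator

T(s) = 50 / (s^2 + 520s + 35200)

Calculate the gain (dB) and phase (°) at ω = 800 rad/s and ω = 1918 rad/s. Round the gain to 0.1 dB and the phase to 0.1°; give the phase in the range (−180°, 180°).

ω = 800: -83.3 dB, -145.5°; ω = 1918: -97.6 dB, -164.7°

Substitute s = j800:
Numerator: 50 = 50 + j0
Denominator: (j800)^2 + 520(j800) + 35200 = -604800 + j416000
|N| = √(50² + 0²) ≈ 50, ∠N ≈ 0.00°
|D| = √(604800² + 416000²) ≈ 7.3406e+05, ∠D ≈ 145.48°
|T| = 50 / 7.3406e+05 ≈ 6.8114e-05
Gain = 20 log₁₀(6.8114e-05) ≈ -83.34 dB
∠T = 0.00° − 145.48° = -145.48°

Substitute s = j1918:
Numerator: 50 = 50 + j0
Denominator: (j1918)^2 + 520(j1918) + 35200 = -3643524 + j997360
|N| = √(50² + 0²) ≈ 50, ∠N ≈ 0.00°
|D| = √(3643524² + 997360²) ≈ 3.7776e+06, ∠D ≈ 164.69°
|T| = 50 / 3.7776e+06 ≈ 1.3236e-05
Gain = 20 log₁₀(1.3236e-05) ≈ -97.56 dB
∠T = 0.00° − 164.69° = -164.69°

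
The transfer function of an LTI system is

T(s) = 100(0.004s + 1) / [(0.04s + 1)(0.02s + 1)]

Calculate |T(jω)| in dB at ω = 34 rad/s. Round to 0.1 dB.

33.9 dB

At ω = 34 rad/s:
zero (1 + j34·0.004) = 1 + j0.136 → |·| ≈ 1.0092, ∠ ≈ 7.74°
pole (1 + j34·0.04) = 1 + j1.36 → |·| ≈ 1.6881, ∠ ≈ 53.67°
pole (1 + j34·0.02) = 1 + j0.68 → |·| ≈ 1.2093, ∠ ≈ 34.22°
|T| = 100 · 1.0092 / (1.6881 · 1.2093) ≈ 49.436
Gain = 20 log₁₀(49.436) ≈ 33.88 dB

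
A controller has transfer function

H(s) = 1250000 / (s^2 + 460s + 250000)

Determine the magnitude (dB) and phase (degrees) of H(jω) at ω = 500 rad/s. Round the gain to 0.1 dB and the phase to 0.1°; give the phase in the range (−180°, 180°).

14.7 dB, -90.0°

At s = jω = j500:
quadratic: (j500)² + 460·j500 + 250000 = 0 + j230000 → |·| ≈ 2.3e+05, ∠ ≈ 90.00°
|H| = 1250000 / 2.3e+05 ≈ 5.4348
Gain = 20 log₁₀(5.4348) ≈ 14.70 dB
∠H = 0.00° − 90.00° = -90.00°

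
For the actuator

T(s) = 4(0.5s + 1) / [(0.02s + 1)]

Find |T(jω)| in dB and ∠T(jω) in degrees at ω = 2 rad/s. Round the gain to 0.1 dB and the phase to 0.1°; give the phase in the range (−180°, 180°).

15.0 dB, 42.7°

At ω = 2 rad/s:
zero (1 + j2·0.5) = 1 + j1 → |·| ≈ 1.4142, ∠ ≈ 45.00°
pole (1 + j2·0.02) = 1 + j0.04 → |·| ≈ 1.0008, ∠ ≈ 2.29°
|T| = 4 · 1.4142 / (1.0008) ≈ 5.6523
Gain = 20 log₁₀(5.6523) ≈ 15.04 dB
∠T = (45.00°) − (2.29°) = 42.71°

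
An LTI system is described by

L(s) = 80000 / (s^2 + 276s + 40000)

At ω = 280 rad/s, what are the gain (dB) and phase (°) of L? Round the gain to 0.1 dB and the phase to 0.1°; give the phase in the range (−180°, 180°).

-0.7 dB, -116.4°

At s = jω = j280:
quadratic: (j280)² + 276·j280 + 40000 = -38400 + j77280 → |·| ≈ 86295, ∠ ≈ 116.42°
|L| = 80000 / 86295 ≈ 0.92705
Gain = 20 log₁₀(0.92705) ≈ -0.66 dB
∠L = 0.00° − 116.42° = -116.42°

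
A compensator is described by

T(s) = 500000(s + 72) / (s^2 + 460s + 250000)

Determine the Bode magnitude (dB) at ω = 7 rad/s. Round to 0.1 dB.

43.2 dB

At s = jω = j7:
zero (s+72): 72 + j7 → |·| = √(72²+7²) = √5233 ≈ 72.339, ∠ = arctan(7/72) ≈ 5.55°
quadratic: (j7)² + 460·j7 + 250000 = 249951 + j3220 → |·| ≈ 2.4997e+05, ∠ ≈ 0.74°
|T| = 500000 · 72.339 / 2.4997e+05 ≈ 144.7
Gain = 20 log₁₀(144.7) ≈ 43.21 dB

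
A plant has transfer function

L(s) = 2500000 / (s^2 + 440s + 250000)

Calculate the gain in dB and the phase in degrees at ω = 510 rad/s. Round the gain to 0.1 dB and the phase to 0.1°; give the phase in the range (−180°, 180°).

At s = jω = j510:
quadratic: (j510)² + 440·j510 + 250000 = -10100 + j224400 → |·| ≈ 2.2463e+05, ∠ ≈ 92.58°
|L| = 2500000 / 2.2463e+05 ≈ 11.129
Gain = 20 log₁₀(11.129) ≈ 20.93 dB
∠L = 0.00° − 92.58° = -92.58°

20.9 dB, -92.6°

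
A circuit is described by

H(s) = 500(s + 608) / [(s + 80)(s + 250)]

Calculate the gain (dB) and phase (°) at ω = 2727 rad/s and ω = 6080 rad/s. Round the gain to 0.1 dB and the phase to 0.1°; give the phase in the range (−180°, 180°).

At s = jω = j2727:
zero (s+608): 608 + j2727 → |·| = √(608²+2727²) = √7806193 ≈ 2794, ∠ = arctan(2727/608) ≈ 77.43°
pole (s+80): 80 + j2727 → |·| = √(80²+2727²) = √7442929 ≈ 2728.2, ∠ = arctan(2727/80) ≈ 88.32°
pole (s+250): 250 + j2727 → |·| = √(250²+2727²) = √7499029 ≈ 2738.4, ∠ = arctan(2727/250) ≈ 84.76°
|H| = 500 · 2794 / 7.4709e+06 ≈ 0.18699
Gain = 20 log₁₀(0.18699) ≈ -14.56 dB
∠H = 77.43° − 173.08° = -95.65°

At s = jω = j6080:
zero (s+608): 608 + j6080 → |·| = √(608²+6080²) = √37336064 ≈ 6110.3, ∠ = arctan(6080/608) ≈ 84.29°
pole (s+80): 80 + j6080 → |·| = √(80²+6080²) = √36972800 ≈ 6080.5, ∠ = arctan(6080/80) ≈ 89.25°
pole (s+250): 250 + j6080 → |·| = √(250²+6080²) = √37028900 ≈ 6085.1, ∠ = arctan(6080/250) ≈ 87.65°
|H| = 500 · 6110.3 / 3.7e+07 ≈ 0.082572
Gain = 20 log₁₀(0.082572) ≈ -21.66 dB
∠H = 84.29° − 176.90° = -92.61°

ω = 2727: -14.6 dB, -95.7°; ω = 6080: -21.7 dB, -92.6°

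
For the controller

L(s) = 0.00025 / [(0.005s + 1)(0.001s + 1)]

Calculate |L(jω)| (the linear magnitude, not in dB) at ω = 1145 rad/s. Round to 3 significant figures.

At ω = 1145 rad/s:
pole (1 + j1145·0.005) = 1 + j5.725 → |·| ≈ 5.8117, ∠ ≈ 80.09°
pole (1 + j1145·0.001) = 1 + j1.145 → |·| ≈ 1.5202, ∠ ≈ 48.87°
|L| = 0.00025 · 1 / (5.8117 · 1.5202) ≈ 2.8297e-05

2.83e-05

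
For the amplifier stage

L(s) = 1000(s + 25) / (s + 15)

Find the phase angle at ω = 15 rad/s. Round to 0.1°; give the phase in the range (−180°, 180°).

-14.0°

At s = jω = j15:
zero (s+25): 25 + j15 → |·| = √(25²+15²) = √850 ≈ 29.155, ∠ = arctan(15/25) ≈ 30.96°
pole (s+15): 15 + j15 → |·| = √(15²+15²) = √450 ≈ 21.213, ∠ = arctan(15/15) ≈ 45.00°
∠L = 30.96° − 45.00° = -14.04°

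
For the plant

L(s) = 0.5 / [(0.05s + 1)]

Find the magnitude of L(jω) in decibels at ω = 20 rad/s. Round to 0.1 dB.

-9.0 dB

At ω = 20 rad/s:
pole (1 + j20·0.05) = 1 + j1 → |·| ≈ 1.4142, ∠ ≈ 45.00°
|L| = 0.5 · 1 / (1.4142) ≈ 0.35356
Gain = 20 log₁₀(0.35356) ≈ -9.03 dB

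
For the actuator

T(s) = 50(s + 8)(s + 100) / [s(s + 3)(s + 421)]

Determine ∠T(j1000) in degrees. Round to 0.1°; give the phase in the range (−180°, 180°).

At s = jω = j1000:
zero (s+8): 8 + j1000 → |·| = √(8²+1000²) = √1000064 ≈ 1000, ∠ = arctan(1000/8) ≈ 89.54°
zero (s+100): 100 + j1000 → |·| = √(100²+1000²) = √1010000 ≈ 1005, ∠ = arctan(1000/100) ≈ 84.29°
pole (s+3): 3 + j1000 → |·| = √(3²+1000²) = √1000009 ≈ 1000, ∠ = arctan(1000/3) ≈ 89.83°
pole (s+421): 421 + j1000 → |·| = √(421²+1000²) = √1177241 ≈ 1085, ∠ = arctan(1000/421) ≈ 67.17°
pole at origin: |s| = 1000, ∠ = 90.00° (in denominator)
∠T = 173.83° − 247.00° = -73.17°

-73.2°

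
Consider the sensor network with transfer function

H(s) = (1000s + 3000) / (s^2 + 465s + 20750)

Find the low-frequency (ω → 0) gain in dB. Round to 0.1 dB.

H(0) = 3000 / 20750 ≈ 0.14458
20 log₁₀(0.14458) ≈ -16.80 dB

-16.8 dB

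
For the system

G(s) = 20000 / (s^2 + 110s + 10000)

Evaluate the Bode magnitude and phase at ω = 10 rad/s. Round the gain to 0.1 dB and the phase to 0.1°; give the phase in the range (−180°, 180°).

At s = jω = j10:
quadratic: (j10)² + 110·j10 + 10000 = 9900 + j1100 → |·| ≈ 9960.9, ∠ ≈ 6.34°
|G| = 20000 / 9960.9 ≈ 2.0079
Gain = 20 log₁₀(2.0079) ≈ 6.05 dB
∠G = 0.00° − 6.34° = -6.34°

6.1 dB, -6.3°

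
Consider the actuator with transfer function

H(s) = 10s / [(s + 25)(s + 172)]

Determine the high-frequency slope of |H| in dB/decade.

Each pole contributes −20 dB/decade at high frequency; each zero contributes +20 dB/decade.
Net: 1 zero(s) − 2 pole(s) → -20 dB/decade.

-20 dB/decade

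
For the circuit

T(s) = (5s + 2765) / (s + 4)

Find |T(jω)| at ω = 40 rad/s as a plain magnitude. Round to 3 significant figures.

Substitute s = j40:
Numerator: 5(j40) + 2765 = 2765 + j200
Denominator: (j40) + 4 = 4 + j40
|N| = √(2765² + 200²) ≈ 2772.2, ∠N ≈ 4.14°
|D| = √(4² + 40²) ≈ 40.2, ∠D ≈ 84.29°
|T| = 2772.2 / 40.2 ≈ 68.96

69.0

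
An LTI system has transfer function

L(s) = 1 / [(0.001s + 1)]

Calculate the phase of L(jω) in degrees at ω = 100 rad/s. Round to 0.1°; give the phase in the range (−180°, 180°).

At ω = 100 rad/s:
pole (1 + j100·0.001) = 1 + j0.1 → |·| ≈ 1.005, ∠ ≈ 5.71°
∠L = (0°) − (5.71°) = -5.71°

-5.7°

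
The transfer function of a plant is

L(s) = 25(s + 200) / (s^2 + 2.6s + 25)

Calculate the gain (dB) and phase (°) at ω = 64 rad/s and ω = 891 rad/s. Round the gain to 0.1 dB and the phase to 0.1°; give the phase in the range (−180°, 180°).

At s = jω = j64:
zero (s+200): 200 + j64 → |·| = √(200²+64²) = √44096 ≈ 209.99, ∠ = arctan(64/200) ≈ 17.74°
quadratic: (j64)² + 2.6·j64 + 25 = -4071 + j166.4 → |·| ≈ 4074.4, ∠ ≈ 177.66°
|L| = 25 · 209.99 / 4074.4 ≈ 1.2885
Gain = 20 log₁₀(1.2885) ≈ 2.20 dB
∠L = 17.74° − 177.66° = -159.92°

At s = jω = j891:
zero (s+200): 200 + j891 → |·| = √(200²+891²) = √833881 ≈ 913.17, ∠ = arctan(891/200) ≈ 77.35°
quadratic: (j891)² + 2.6·j891 + 25 = -793856 + j2316.6 → |·| ≈ 7.9386e+05, ∠ ≈ 179.83°
|L| = 25 · 913.17 / 7.9386e+05 ≈ 0.028757
Gain = 20 log₁₀(0.028757) ≈ -30.83 dB
∠L = 77.35° − 179.83° = -102.48°

ω = 64: 2.2 dB, -159.9°; ω = 891: -30.8 dB, -102.5°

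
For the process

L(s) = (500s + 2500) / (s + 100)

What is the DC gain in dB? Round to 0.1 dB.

L(0) = 2500 / 100 = 25
20 log₁₀(25) ≈ 27.96 dB

28.0 dB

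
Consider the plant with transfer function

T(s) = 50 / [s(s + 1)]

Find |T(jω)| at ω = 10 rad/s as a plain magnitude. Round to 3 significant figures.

0.498

At s = jω = j10:
pole (s+1): 1 + j10 → |·| = √(1²+10²) = √101 ≈ 10.05, ∠ = arctan(10/1) ≈ 84.29°
pole at origin: |s| = 10, ∠ = 90.00° (in denominator)
|T| = 50 / 100.5 ≈ 0.49751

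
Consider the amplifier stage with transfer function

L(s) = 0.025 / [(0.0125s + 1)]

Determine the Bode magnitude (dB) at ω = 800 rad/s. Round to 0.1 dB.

-52.1 dB

At ω = 800 rad/s:
pole (1 + j800·0.0125) = 1 + j10 → |·| ≈ 10.05, ∠ ≈ 84.29°
|L| = 0.025 · 1 / (10.05) ≈ 0.0024876
Gain = 20 log₁₀(0.0024876) ≈ -52.08 dB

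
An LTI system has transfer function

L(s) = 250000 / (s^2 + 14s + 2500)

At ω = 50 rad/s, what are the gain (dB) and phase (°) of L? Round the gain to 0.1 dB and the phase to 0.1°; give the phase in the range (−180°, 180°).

51.1 dB, -90.0°

At s = jω = j50:
quadratic: (j50)² + 14·j50 + 2500 = 0 + j700 → |·| ≈ 700, ∠ ≈ 90.00°
|L| = 250000 / 700 ≈ 357.14
Gain = 20 log₁₀(357.14) ≈ 51.06 dB
∠L = 0.00° − 90.00° = -90.00°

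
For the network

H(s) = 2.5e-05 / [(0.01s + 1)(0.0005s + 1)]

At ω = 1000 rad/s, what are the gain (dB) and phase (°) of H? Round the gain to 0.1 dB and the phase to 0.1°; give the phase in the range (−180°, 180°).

At ω = 1000 rad/s:
pole (1 + j1000·0.01) = 1 + j10 → |·| ≈ 10.05, ∠ ≈ 84.29°
pole (1 + j1000·0.0005) = 1 + j0.5 → |·| ≈ 1.118, ∠ ≈ 26.57°
|H| = 2.5e-05 · 1 / (10.05 · 1.118) ≈ 2.225e-06
Gain = 20 log₁₀(2.225e-06) ≈ -113.05 dB
∠H = (0°) − (84.29° + 26.57°) = -110.86°

-113.1 dB, -110.9°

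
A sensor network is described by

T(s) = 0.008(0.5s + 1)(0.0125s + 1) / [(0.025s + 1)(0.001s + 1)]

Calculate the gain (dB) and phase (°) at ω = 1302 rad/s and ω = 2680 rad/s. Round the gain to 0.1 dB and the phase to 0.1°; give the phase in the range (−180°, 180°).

ω = 1302: 4.0 dB, 35.7°; ω = 2680: 5.5 dB, 19.6°

At ω = 1302 rad/s:
zero (1 + j1302·0.5) = 1 + j651 → |·| ≈ 651, ∠ ≈ 89.91°
zero (1 + j1302·0.0125) = 1 + j16.275 → |·| ≈ 16.306, ∠ ≈ 86.48°
pole (1 + j1302·0.025) = 1 + j32.55 → |·| ≈ 32.565, ∠ ≈ 88.24°
pole (1 + j1302·0.001) = 1 + j1.302 → |·| ≈ 1.6417, ∠ ≈ 52.47°
|T| = 0.008 · 651 · 16.306 / (32.565 · 1.6417) ≈ 1.5884
Gain = 20 log₁₀(1.5884) ≈ 4.02 dB
∠T = (89.91° + 86.48°) − (88.24° + 52.47°) = 35.68°

At ω = 2680 rad/s:
zero (1 + j2680·0.5) = 1 + j1340 → |·| ≈ 1340, ∠ ≈ 89.96°
zero (1 + j2680·0.0125) = 1 + j33.5 → |·| ≈ 33.515, ∠ ≈ 88.29°
pole (1 + j2680·0.025) = 1 + j67 → |·| ≈ 67.007, ∠ ≈ 89.14°
pole (1 + j2680·0.001) = 1 + j2.68 → |·| ≈ 2.8605, ∠ ≈ 69.54°
|T| = 0.008 · 1340 · 33.515 / (67.007 · 2.8605) ≈ 1.8744
Gain = 20 log₁₀(1.8744) ≈ 5.46 dB
∠T = (89.96° + 88.29°) − (89.14° + 69.54°) = 19.57°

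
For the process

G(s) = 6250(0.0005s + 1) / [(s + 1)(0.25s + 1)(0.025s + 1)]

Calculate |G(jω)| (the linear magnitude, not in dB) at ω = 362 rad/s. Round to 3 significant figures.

0.0213

At ω = 362 rad/s:
zero (1 + j362·0.0005) = 1 + j0.181 → |·| ≈ 1.0162, ∠ ≈ 10.26°
pole (1 + j362·1) = 1 + j362 → |·| ≈ 362, ∠ ≈ 89.84°
pole (1 + j362·0.25) = 1 + j90.5 → |·| ≈ 90.506, ∠ ≈ 89.37°
pole (1 + j362·0.025) = 1 + j9.05 → |·| ≈ 9.1051, ∠ ≈ 83.69°
|G| = 6250 · 1.0162 / (362 · 90.506 · 9.1051) ≈ 0.021291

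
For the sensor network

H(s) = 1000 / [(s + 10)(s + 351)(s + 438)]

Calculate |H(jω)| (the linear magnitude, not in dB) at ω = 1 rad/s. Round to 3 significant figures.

At s = jω = j1:
pole (s+10): 10 + j1 → |·| = √(10²+1²) = √101 ≈ 10.05, ∠ = arctan(1/10) ≈ 5.71°
pole (s+351): 351 + j1 → |·| = √(351²+1²) = √123202 ≈ 351, ∠ = arctan(1/351) ≈ 0.16°
pole (s+438): 438 + j1 → |·| = √(438²+1²) = √191845 ≈ 438, ∠ = arctan(1/438) ≈ 0.13°
|H| = 1000 / 1.5451e+06 ≈ 0.00064721

0.000647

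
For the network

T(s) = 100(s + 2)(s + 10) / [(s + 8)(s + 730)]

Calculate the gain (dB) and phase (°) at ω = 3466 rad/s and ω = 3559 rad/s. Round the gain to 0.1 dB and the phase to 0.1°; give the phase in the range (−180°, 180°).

ω = 3466: 39.8 dB, 11.8°; ω = 3559: 39.8 dB, 11.5°

At s = jω = j3466:
zero (s+2): 2 + j3466 → |·| = √(2²+3466²) = √12013160 ≈ 3466, ∠ = arctan(3466/2) ≈ 89.97°
zero (s+10): 10 + j3466 → |·| = √(10²+3466²) = √12013256 ≈ 3466, ∠ = arctan(3466/10) ≈ 89.83°
pole (s+8): 8 + j3466 → |·| = √(8²+3466²) = √12013220 ≈ 3466, ∠ = arctan(3466/8) ≈ 89.87°
pole (s+730): 730 + j3466 → |·| = √(730²+3466²) = √12546056 ≈ 3542, ∠ = arctan(3466/730) ≈ 78.11°
|T| = 100 · 1.2013e+07 / 1.2277e+07 ≈ 97.85
Gain = 20 log₁₀(97.85) ≈ 39.81 dB
∠T = 179.80° − 167.98° = 11.82°

At s = jω = j3559:
zero (s+2): 2 + j3559 → |·| = √(2²+3559²) = √12666485 ≈ 3559, ∠ = arctan(3559/2) ≈ 89.97°
zero (s+10): 10 + j3559 → |·| = √(10²+3559²) = √12666581 ≈ 3559, ∠ = arctan(3559/10) ≈ 89.84°
pole (s+8): 8 + j3559 → |·| = √(8²+3559²) = √12666545 ≈ 3559, ∠ = arctan(3559/8) ≈ 89.87°
pole (s+730): 730 + j3559 → |·| = √(730²+3559²) = √13199381 ≈ 3633.1, ∠ = arctan(3559/730) ≈ 78.41°
|T| = 100 · 1.2666e+07 / 1.293e+07 ≈ 97.958
Gain = 20 log₁₀(97.958) ≈ 39.82 dB
∠T = 179.81° − 168.28° = 11.53°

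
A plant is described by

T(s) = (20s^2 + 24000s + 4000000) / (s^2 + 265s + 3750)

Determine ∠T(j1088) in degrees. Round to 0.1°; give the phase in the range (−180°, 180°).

Substitute s = j1088:
Numerator: 20(j1088)^2 + 24000(j1088) + 4000000 = -19674880 + j26112000
Denominator: (j1088)^2 + 265(j1088) + 3750 = -1179994 + j288320
|N| = √(19674880² + 26112000²) ≈ 3.2695e+07, ∠N ≈ 127.00°
|D| = √(1179994² + 288320²) ≈ 1.2147e+06, ∠D ≈ 166.27°
∠T = 127.00° − 166.27° = -39.27°

-39.3°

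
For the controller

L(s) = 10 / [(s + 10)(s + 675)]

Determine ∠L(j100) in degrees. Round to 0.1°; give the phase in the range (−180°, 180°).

-92.7°

At s = jω = j100:
pole (s+10): 10 + j100 → |·| = √(10²+100²) = √10100 ≈ 100.5, ∠ = arctan(100/10) ≈ 84.29°
pole (s+675): 675 + j100 → |·| = √(675²+100²) = √465625 ≈ 682.37, ∠ = arctan(100/675) ≈ 8.43°
∠L = 0.00° − 92.72° = -92.72°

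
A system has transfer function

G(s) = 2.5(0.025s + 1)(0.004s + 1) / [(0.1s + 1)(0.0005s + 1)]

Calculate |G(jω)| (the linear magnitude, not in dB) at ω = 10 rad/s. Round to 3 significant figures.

1.82

At ω = 10 rad/s:
zero (1 + j10·0.025) = 1 + j0.25 → |·| ≈ 1.0308, ∠ ≈ 14.04°
zero (1 + j10·0.004) = 1 + j0.04 → |·| ≈ 1.0008, ∠ ≈ 2.29°
pole (1 + j10·0.1) = 1 + j1 → |·| ≈ 1.4142, ∠ ≈ 45.00°
pole (1 + j10·0.0005) = 1 + j0.005 → |·| ≈ 1, ∠ ≈ 0.29°
|G| = 2.5 · 1.0308 · 1.0008 / (1.4142 · 1) ≈ 1.8237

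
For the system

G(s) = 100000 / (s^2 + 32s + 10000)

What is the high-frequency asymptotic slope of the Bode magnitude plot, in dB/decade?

Each pole contributes −20 dB/decade at high frequency; each zero contributes +20 dB/decade.
Net: 0 zero(s) − 2 pole(s) → -40 dB/decade.

-40 dB/decade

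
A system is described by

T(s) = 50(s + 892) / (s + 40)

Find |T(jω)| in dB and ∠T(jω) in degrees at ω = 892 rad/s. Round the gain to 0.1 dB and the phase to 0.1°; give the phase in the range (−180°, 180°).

37.0 dB, -42.4°

At s = jω = j892:
zero (s+892): 892 + j892 → |·| = √(892²+892²) = √1591328 ≈ 1261.5, ∠ = arctan(892/892) ≈ 45.00°
pole (s+40): 40 + j892 → |·| = √(40²+892²) = √797264 ≈ 892.9, ∠ = arctan(892/40) ≈ 87.43°
|T| = 50 · 1261.5 / 892.9 ≈ 70.641
Gain = 20 log₁₀(70.641) ≈ 36.98 dB
∠T = 45.00° − 87.43° = -42.43°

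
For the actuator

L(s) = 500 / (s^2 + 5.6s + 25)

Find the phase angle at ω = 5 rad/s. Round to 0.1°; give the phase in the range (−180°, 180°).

-90.0°

At s = jω = j5:
quadratic: (j5)² + 5.6·j5 + 25 = 0 + j28 → |·| ≈ 28, ∠ ≈ 90.00°
∠L = 0.00° − 90.00° = -90.00°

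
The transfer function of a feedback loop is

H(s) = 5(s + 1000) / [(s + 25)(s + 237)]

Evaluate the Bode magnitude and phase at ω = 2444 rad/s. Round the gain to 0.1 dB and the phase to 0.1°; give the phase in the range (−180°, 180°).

At s = jω = j2444:
zero (s+1000): 1000 + j2444 → |·| = √(1000²+2444²) = √6973136 ≈ 2640.7, ∠ = arctan(2444/1000) ≈ 67.75°
pole (s+25): 25 + j2444 → |·| = √(25²+2444²) = √5973761 ≈ 2444.1, ∠ = arctan(2444/25) ≈ 89.41°
pole (s+237): 237 + j2444 → |·| = √(237²+2444²) = √6029305 ≈ 2455.5, ∠ = arctan(2444/237) ≈ 84.46°
|H| = 5 · 2640.7 / 6.0015e+06 ≈ 0.0022
Gain = 20 log₁₀(0.0022) ≈ -53.15 dB
∠H = 67.75° − 173.87° = -106.12°

-53.2 dB, -106.1°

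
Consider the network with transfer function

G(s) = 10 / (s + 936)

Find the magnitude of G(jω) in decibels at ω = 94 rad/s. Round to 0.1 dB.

Substitute s = j94:
Numerator: 10 = 10 + j0
Denominator: (j94) + 936 = 936 + j94
|N| = √(10² + 0²) ≈ 10, ∠N ≈ 0.00°
|D| = √(936² + 94²) ≈ 940.71, ∠D ≈ 5.73°
|G| = 10 / 940.71 ≈ 0.01063
Gain = 20 log₁₀(0.01063) ≈ -39.47 dB

-39.5 dB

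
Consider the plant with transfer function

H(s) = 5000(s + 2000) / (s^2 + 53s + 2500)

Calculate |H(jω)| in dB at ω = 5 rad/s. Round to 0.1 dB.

At s = jω = j5:
zero (s+2000): 2000 + j5 → |·| = √(2000²+5²) = √4000025 ≈ 2000, ∠ = arctan(5/2000) ≈ 0.14°
quadratic: (j5)² + 53·j5 + 2500 = 2475 + j265 → |·| ≈ 2489.1, ∠ ≈ 6.11°
|H| = 5000 · 2000 / 2489.1 ≈ 4017.5
Gain = 20 log₁₀(4017.5) ≈ 72.08 dB

72.1 dB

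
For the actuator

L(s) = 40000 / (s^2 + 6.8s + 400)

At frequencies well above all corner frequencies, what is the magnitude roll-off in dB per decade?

-40 dB/decade

Each pole contributes −20 dB/decade at high frequency; each zero contributes +20 dB/decade.
Net: 0 zero(s) − 2 pole(s) → -40 dB/decade.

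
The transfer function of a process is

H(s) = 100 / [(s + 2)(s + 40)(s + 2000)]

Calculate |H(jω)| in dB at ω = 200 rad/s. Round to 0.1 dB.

-118.3 dB

At s = jω = j200:
pole (s+2): 2 + j200 → |·| = √(2²+200²) = √40004 ≈ 200.01, ∠ = arctan(200/2) ≈ 89.43°
pole (s+40): 40 + j200 → |·| = √(40²+200²) = √41600 ≈ 203.96, ∠ = arctan(200/40) ≈ 78.69°
pole (s+2000): 2000 + j200 → |·| = √(2000²+200²) = √4040000 ≈ 2010, ∠ = arctan(200/2000) ≈ 5.71°
|H| = 100 / 8.1996e+07 ≈ 1.2196e-06
Gain = 20 log₁₀(1.2196e-06) ≈ -118.28 dB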